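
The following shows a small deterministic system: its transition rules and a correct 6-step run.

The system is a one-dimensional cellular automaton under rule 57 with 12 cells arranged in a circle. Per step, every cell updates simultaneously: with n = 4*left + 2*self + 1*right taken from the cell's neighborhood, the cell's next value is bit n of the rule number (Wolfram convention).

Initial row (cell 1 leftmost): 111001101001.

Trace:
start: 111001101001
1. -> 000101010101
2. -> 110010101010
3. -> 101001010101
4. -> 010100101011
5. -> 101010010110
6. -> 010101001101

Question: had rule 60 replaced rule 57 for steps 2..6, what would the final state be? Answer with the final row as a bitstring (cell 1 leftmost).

011001100000

(re-executing steps 2..6 under rule 60; state before step 2: 000101010101)
2. -> 100111111111
3. -> 010100000000
4. -> 011110000000
5. -> 010001000000
6. -> 011001100000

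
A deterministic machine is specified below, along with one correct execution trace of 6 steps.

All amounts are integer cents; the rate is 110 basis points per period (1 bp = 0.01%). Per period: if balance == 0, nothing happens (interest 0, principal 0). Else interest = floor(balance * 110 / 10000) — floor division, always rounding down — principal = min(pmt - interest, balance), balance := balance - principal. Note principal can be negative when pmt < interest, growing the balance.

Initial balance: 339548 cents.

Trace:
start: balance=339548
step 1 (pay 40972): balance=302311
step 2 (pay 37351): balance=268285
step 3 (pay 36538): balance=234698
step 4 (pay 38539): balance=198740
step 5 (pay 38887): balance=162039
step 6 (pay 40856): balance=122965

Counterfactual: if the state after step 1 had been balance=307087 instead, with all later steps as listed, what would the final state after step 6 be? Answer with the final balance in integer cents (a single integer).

128009

state after step 1 := balance=307087
step 2 (pay 37351): balance=273113
step 3 (pay 36538): balance=239579
step 4 (pay 38539): balance=203675
step 5 (pay 38887): balance=167028
step 6 (pay 40856): balance=128009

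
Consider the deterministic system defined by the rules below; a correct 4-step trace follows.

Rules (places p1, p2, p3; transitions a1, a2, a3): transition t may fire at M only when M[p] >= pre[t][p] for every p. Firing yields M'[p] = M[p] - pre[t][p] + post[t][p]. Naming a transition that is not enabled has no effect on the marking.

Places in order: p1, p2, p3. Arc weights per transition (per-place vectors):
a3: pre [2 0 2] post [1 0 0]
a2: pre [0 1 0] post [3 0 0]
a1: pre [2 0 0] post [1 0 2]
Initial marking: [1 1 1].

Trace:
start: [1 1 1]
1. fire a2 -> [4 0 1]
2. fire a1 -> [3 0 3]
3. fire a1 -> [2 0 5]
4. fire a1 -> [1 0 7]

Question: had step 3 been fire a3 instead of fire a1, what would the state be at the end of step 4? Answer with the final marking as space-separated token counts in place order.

(re-executing from step 3 with the substitution; state before step 3: [3 0 3])
3. fire a3 -> [2 0 1]
4. fire a1 -> [1 0 3]

1 0 3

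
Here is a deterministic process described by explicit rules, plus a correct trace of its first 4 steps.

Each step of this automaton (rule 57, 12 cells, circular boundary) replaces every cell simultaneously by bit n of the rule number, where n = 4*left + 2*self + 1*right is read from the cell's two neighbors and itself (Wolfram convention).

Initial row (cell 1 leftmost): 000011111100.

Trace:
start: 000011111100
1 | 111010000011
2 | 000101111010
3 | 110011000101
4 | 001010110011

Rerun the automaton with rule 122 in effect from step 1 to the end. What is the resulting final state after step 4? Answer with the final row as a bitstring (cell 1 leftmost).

001111001111

(re-executing steps 1..4 under rule 122; state before step 1: 000011111100)
1 | 000110000110
2 | 001111001111
3 | 111001111001
4 | 001111001111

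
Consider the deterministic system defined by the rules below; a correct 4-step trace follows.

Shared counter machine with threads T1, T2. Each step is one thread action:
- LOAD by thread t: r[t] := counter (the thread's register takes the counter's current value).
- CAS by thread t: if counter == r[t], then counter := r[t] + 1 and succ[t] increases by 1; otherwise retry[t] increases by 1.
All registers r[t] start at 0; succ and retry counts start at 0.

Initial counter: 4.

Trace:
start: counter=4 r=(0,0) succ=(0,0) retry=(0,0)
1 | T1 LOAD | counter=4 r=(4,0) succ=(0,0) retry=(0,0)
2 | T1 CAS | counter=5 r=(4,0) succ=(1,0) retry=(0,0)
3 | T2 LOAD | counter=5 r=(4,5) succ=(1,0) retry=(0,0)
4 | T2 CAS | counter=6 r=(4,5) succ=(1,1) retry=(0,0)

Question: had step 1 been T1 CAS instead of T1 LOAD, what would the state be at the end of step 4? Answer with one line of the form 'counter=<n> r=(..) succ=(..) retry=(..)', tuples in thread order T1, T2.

(re-executing from step 1 with the substitution; state before step 1: counter=4 r=(0,0) succ=(0,0) retry=(0,0))
1 | T1 CAS | counter=4 r=(0,0) succ=(0,0) retry=(1,0)
2 | T1 CAS | counter=4 r=(0,0) succ=(0,0) retry=(2,0)
3 | T2 LOAD | counter=4 r=(0,4) succ=(0,0) retry=(2,0)
4 | T2 CAS | counter=5 r=(0,4) succ=(0,1) retry=(2,0)

counter=5 r=(0,4) succ=(0,1) retry=(2,0)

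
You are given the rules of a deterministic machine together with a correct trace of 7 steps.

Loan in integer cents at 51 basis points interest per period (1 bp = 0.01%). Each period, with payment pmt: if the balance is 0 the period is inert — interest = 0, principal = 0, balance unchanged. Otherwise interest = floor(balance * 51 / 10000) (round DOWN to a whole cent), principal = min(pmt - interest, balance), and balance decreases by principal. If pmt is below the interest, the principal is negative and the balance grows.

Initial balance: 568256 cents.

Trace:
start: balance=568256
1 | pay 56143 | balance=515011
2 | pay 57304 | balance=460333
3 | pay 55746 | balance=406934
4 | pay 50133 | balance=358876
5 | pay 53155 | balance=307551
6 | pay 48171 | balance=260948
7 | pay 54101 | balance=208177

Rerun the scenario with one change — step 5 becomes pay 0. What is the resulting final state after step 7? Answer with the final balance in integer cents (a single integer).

(re-executing from step 5 with the substitution; state before step 5: balance=358876)
5 | pay 0 | balance=360706
6 | pay 48171 | balance=314374
7 | pay 54101 | balance=261876

261876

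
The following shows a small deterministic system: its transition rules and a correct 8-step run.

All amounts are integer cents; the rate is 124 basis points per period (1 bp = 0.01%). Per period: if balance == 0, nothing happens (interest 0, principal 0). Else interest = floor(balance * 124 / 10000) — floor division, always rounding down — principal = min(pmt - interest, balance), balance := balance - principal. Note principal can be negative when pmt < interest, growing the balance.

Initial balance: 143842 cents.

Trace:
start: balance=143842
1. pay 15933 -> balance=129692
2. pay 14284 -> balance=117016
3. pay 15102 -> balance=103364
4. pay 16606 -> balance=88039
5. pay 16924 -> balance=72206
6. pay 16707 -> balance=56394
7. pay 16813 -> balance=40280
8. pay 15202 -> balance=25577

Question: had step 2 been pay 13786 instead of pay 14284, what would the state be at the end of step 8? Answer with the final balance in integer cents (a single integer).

(re-executing from step 2 with the substitution; state before step 2: balance=129692)
2. pay 13786 -> balance=117514
3. pay 15102 -> balance=103869
4. pay 16606 -> balance=88550
5. pay 16924 -> balance=72724
6. pay 16707 -> balance=56918
7. pay 16813 -> balance=40810
8. pay 15202 -> balance=26114

26114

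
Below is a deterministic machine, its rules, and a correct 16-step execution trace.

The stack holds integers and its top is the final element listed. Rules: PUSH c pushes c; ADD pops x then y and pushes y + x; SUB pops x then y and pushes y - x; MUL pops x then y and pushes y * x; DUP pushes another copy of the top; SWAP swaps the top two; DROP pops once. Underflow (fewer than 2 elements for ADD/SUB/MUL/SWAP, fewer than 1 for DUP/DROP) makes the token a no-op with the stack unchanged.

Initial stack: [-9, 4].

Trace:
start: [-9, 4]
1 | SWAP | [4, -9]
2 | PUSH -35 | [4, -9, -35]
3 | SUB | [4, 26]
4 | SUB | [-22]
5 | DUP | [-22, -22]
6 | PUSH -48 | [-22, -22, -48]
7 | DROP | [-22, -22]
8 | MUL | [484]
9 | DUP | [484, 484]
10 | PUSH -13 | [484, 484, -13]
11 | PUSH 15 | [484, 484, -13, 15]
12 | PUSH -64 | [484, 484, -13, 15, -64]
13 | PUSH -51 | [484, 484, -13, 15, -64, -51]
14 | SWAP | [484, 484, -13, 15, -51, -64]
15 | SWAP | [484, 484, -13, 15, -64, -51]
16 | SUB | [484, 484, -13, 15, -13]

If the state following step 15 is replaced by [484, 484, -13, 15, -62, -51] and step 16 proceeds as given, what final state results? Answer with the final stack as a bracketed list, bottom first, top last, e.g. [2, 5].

state after step 15 := [484, 484, -13, 15, -62, -51]
16 | SUB | [484, 484, -13, 15, -11]

[484, 484, -13, 15, -11]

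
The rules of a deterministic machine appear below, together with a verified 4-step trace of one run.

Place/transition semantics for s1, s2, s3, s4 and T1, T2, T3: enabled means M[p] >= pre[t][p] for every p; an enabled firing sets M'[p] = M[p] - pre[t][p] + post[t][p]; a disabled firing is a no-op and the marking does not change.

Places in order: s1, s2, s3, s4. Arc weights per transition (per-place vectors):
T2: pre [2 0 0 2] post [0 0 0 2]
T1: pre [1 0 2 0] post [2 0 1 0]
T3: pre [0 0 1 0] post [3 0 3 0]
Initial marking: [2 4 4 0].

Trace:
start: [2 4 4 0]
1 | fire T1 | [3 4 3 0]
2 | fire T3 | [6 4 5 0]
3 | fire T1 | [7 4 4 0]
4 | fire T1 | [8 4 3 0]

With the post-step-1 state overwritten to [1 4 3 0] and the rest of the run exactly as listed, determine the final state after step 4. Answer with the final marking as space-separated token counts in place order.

state after step 1 := [1 4 3 0]
2 | fire T3 | [4 4 5 0]
3 | fire T1 | [5 4 4 0]
4 | fire T1 | [6 4 3 0]

6 4 3 0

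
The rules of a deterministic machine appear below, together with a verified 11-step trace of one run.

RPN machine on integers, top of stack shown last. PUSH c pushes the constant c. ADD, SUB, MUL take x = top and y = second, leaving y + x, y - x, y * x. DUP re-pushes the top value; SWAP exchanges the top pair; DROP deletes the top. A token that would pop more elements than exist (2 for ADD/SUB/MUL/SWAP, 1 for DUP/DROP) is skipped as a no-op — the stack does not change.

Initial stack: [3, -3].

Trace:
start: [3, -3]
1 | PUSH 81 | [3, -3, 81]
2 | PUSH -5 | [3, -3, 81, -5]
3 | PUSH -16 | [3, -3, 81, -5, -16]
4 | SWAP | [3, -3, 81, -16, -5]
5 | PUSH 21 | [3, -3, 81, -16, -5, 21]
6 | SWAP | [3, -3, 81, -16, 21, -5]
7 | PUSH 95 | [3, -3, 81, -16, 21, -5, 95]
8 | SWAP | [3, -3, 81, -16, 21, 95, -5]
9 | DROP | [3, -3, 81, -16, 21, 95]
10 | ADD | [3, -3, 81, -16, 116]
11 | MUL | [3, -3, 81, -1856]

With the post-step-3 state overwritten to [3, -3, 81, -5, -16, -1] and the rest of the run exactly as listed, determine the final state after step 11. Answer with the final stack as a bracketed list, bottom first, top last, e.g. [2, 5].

state after step 3 := [3, -3, 81, -5, -16, -1]
4 | SWAP | [3, -3, 81, -5, -1, -16]
5 | PUSH 21 | [3, -3, 81, -5, -1, -16, 21]
6 | SWAP | [3, -3, 81, -5, -1, 21, -16]
7 | PUSH 95 | [3, -3, 81, -5, -1, 21, -16, 95]
8 | SWAP | [3, -3, 81, -5, -1, 21, 95, -16]
9 | DROP | [3, -3, 81, -5, -1, 21, 95]
10 | ADD | [3, -3, 81, -5, -1, 116]
11 | MUL | [3, -3, 81, -5, -116]

[3, -3, 81, -5, -116]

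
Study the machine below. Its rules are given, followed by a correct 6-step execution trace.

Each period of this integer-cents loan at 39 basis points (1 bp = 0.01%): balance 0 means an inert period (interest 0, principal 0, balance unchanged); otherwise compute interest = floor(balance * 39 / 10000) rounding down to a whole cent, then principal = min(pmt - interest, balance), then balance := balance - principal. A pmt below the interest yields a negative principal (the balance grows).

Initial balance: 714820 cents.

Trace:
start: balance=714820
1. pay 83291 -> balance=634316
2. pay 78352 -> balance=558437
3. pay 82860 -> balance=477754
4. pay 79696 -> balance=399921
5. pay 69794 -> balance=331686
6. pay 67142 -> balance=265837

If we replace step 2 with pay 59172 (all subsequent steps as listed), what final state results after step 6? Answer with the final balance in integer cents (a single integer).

(re-executing from step 2 with the substitution; state before step 2: balance=634316)
2. pay 59172 -> balance=577617
3. pay 82860 -> balance=497009
4. pay 79696 -> balance=419251
5. pay 69794 -> balance=351092
6. pay 67142 -> balance=285319

285319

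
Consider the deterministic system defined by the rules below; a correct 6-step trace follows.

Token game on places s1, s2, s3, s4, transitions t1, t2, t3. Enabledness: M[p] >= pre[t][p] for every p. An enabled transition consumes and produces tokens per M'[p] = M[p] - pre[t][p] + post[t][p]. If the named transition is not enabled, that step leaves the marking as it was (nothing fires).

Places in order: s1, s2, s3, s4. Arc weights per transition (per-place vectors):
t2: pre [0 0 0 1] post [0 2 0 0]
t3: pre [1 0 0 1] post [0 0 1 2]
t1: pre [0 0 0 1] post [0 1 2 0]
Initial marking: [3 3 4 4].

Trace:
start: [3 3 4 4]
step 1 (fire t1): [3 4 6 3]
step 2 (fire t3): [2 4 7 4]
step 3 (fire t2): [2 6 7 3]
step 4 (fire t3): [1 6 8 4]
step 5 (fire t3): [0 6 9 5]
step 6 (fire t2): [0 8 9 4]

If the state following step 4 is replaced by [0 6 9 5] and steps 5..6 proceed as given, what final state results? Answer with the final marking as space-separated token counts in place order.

0 8 9 4

state after step 4 := [0 6 9 5]
step 5 (fire t3): [0 6 9 5]
step 6 (fire t2): [0 8 9 4]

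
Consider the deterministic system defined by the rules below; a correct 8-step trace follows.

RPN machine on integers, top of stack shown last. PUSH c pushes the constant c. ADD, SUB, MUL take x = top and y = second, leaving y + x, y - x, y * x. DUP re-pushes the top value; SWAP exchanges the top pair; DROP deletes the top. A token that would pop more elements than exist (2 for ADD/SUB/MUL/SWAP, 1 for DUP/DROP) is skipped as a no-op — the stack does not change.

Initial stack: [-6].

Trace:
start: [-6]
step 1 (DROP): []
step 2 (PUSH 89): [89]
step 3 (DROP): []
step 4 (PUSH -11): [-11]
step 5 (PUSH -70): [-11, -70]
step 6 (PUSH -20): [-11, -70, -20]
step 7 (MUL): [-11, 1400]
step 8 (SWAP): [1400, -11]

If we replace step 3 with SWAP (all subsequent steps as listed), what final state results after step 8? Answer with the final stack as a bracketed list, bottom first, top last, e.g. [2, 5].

(re-executing from step 3 with the substitution; state before step 3: [89])
step 3 (SWAP): [89]
step 4 (PUSH -11): [89, -11]
step 5 (PUSH -70): [89, -11, -70]
step 6 (PUSH -20): [89, -11, -70, -20]
step 7 (MUL): [89, -11, 1400]
step 8 (SWAP): [89, 1400, -11]

[89, 1400, -11]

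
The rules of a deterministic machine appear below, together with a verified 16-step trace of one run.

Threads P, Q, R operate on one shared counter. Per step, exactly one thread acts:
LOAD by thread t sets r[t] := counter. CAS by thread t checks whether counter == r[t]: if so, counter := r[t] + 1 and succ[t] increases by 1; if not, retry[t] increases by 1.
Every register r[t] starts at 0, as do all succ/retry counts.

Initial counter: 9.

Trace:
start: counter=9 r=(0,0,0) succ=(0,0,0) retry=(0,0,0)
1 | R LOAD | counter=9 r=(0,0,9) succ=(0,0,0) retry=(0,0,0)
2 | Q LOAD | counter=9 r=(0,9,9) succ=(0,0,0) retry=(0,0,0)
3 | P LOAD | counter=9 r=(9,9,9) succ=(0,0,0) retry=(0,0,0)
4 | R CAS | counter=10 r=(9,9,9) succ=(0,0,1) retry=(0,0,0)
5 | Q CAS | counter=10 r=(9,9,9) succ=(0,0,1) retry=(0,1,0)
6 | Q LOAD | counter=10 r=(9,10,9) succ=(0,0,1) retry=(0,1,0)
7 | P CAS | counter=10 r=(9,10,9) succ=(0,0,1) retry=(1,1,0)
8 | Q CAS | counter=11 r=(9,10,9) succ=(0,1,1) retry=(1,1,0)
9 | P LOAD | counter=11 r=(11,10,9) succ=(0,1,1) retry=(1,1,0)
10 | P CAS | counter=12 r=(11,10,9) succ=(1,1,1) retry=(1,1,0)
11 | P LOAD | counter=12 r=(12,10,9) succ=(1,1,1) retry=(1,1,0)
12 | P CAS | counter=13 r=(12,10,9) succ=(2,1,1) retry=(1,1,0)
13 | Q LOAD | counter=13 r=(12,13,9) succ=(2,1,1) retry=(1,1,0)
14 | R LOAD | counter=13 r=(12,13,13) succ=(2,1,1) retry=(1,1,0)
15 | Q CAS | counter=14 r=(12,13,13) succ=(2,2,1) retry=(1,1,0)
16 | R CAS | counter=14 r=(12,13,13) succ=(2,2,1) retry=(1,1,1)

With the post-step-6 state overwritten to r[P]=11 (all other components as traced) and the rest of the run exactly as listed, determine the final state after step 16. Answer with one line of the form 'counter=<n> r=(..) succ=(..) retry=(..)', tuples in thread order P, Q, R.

counter=14 r=(12,13,13) succ=(2,2,1) retry=(1,1,1)

state after step 6 := counter=10 r=(11,10,9) succ=(0,0,1) retry=(0,1,0)
7 | P CAS | counter=10 r=(11,10,9) succ=(0,0,1) retry=(1,1,0)
8 | Q CAS | counter=11 r=(11,10,9) succ=(0,1,1) retry=(1,1,0)
9 | P LOAD | counter=11 r=(11,10,9) succ=(0,1,1) retry=(1,1,0)
10 | P CAS | counter=12 r=(11,10,9) succ=(1,1,1) retry=(1,1,0)
11 | P LOAD | counter=12 r=(12,10,9) succ=(1,1,1) retry=(1,1,0)
12 | P CAS | counter=13 r=(12,10,9) succ=(2,1,1) retry=(1,1,0)
13 | Q LOAD | counter=13 r=(12,13,9) succ=(2,1,1) retry=(1,1,0)
14 | R LOAD | counter=13 r=(12,13,13) succ=(2,1,1) retry=(1,1,0)
15 | Q CAS | counter=14 r=(12,13,13) succ=(2,2,1) retry=(1,1,0)
16 | R CAS | counter=14 r=(12,13,13) succ=(2,2,1) retry=(1,1,1)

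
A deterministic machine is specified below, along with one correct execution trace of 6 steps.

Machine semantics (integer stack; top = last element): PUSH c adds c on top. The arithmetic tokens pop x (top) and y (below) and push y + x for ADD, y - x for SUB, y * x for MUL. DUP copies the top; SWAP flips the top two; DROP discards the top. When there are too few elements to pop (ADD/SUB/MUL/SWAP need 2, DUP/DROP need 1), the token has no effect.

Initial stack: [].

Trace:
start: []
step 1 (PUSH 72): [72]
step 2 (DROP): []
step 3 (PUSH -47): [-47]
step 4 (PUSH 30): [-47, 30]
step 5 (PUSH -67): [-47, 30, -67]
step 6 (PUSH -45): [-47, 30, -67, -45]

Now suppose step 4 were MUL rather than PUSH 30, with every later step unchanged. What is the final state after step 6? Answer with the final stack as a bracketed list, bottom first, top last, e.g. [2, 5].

[-47, -67, -45]

(re-executing from step 4 with the substitution; state before step 4: [-47])
step 4 (MUL): [-47]
step 5 (PUSH -67): [-47, -67]
step 6 (PUSH -45): [-47, -67, -45]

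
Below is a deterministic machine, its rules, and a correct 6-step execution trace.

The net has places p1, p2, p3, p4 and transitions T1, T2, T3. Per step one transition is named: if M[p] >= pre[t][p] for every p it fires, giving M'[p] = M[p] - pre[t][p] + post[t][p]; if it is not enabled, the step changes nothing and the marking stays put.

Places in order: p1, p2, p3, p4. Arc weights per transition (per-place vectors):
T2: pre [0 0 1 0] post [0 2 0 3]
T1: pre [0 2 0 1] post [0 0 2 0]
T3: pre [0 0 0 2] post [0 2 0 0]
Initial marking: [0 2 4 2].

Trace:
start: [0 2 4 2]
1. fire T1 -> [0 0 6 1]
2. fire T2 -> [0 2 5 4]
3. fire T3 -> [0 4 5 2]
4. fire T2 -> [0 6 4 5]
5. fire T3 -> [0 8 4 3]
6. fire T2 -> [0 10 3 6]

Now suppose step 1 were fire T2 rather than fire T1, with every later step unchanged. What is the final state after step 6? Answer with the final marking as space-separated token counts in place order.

(re-executing from step 1 with the substitution; state before step 1: [0 2 4 2])
1. fire T2 -> [0 4 3 5]
2. fire T2 -> [0 6 2 8]
3. fire T3 -> [0 8 2 6]
4. fire T2 -> [0 10 1 9]
5. fire T3 -> [0 12 1 7]
6. fire T2 -> [0 14 0 10]

0 14 0 10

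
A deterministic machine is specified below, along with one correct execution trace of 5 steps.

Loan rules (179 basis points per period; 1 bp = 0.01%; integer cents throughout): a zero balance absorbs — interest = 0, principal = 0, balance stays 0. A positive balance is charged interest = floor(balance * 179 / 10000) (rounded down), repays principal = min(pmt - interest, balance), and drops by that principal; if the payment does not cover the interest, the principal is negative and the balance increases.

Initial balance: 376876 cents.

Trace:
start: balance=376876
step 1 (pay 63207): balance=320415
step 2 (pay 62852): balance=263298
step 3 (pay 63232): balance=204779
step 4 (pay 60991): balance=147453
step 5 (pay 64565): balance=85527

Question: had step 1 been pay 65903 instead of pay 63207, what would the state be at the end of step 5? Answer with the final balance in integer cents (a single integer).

82632

(re-executing from step 1 with the substitution; state before step 1: balance=376876)
step 1 (pay 65903): balance=317719
step 2 (pay 62852): balance=260554
step 3 (pay 63232): balance=201985
step 4 (pay 60991): balance=144609
step 5 (pay 64565): balance=82632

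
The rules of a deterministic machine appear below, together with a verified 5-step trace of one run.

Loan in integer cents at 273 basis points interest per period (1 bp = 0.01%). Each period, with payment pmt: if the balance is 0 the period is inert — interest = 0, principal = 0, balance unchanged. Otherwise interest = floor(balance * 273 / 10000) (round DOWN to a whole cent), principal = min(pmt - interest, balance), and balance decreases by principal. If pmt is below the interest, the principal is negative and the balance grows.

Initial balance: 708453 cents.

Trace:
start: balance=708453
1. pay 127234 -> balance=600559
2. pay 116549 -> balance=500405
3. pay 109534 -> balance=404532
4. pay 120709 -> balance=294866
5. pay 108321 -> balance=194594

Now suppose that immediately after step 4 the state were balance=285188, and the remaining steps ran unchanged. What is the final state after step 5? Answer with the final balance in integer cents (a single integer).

184652

state after step 4 := balance=285188
5. pay 108321 -> balance=184652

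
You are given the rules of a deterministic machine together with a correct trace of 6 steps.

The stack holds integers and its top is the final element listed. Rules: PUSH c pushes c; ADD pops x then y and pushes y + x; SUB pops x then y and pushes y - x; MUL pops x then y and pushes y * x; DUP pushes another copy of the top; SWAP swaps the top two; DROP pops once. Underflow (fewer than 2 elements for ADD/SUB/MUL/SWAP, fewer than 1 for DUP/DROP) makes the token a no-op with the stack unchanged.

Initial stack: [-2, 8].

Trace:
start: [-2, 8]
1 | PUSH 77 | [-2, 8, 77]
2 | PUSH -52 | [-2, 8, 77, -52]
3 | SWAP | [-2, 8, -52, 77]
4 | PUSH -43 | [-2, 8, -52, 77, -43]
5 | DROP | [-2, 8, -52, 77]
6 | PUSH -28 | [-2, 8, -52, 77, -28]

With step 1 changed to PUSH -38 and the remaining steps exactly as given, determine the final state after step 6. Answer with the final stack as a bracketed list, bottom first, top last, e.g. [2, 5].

[-2, 8, -52, -38, -28]

(re-executing from step 1 with the substitution; state before step 1: [-2, 8])
1 | PUSH -38 | [-2, 8, -38]
2 | PUSH -52 | [-2, 8, -38, -52]
3 | SWAP | [-2, 8, -52, -38]
4 | PUSH -43 | [-2, 8, -52, -38, -43]
5 | DROP | [-2, 8, -52, -38]
6 | PUSH -28 | [-2, 8, -52, -38, -28]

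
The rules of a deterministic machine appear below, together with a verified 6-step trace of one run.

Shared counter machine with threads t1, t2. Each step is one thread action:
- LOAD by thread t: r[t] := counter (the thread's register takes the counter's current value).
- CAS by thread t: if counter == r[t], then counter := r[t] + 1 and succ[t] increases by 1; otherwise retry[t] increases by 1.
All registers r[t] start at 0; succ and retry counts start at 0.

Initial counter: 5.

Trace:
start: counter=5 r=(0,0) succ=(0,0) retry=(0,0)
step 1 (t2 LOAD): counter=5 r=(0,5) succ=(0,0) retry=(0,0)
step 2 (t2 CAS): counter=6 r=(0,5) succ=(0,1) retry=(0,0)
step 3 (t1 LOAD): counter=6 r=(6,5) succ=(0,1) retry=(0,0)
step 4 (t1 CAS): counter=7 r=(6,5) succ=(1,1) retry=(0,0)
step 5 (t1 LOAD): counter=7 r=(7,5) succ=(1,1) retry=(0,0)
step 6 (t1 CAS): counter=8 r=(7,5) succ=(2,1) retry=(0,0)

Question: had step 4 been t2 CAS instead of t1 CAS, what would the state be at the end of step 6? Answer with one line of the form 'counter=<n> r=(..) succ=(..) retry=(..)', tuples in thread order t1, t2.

(re-executing from step 4 with the substitution; state before step 4: counter=6 r=(6,5) succ=(0,1) retry=(0,0))
step 4 (t2 CAS): counter=6 r=(6,5) succ=(0,1) retry=(0,1)
step 5 (t1 LOAD): counter=6 r=(6,5) succ=(0,1) retry=(0,1)
step 6 (t1 CAS): counter=7 r=(6,5) succ=(1,1) retry=(0,1)

counter=7 r=(6,5) succ=(1,1) retry=(0,1)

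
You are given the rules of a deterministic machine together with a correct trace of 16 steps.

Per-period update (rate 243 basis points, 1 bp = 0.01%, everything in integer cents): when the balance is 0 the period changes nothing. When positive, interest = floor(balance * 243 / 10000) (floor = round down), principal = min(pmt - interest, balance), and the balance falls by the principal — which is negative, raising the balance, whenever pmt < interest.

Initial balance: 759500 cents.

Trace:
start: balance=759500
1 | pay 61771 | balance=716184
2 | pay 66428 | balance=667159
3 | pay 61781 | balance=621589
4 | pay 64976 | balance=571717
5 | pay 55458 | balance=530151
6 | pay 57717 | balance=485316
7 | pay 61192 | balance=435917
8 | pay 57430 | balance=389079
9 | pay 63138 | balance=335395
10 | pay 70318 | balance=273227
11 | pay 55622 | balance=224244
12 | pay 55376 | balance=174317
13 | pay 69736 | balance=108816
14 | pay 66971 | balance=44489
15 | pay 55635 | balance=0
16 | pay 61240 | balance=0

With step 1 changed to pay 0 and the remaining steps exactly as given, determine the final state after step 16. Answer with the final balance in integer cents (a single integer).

(re-executing from step 1 with the substitution; state before step 1: balance=759500)
1 | pay 0 | balance=777955
2 | pay 66428 | balance=730431
3 | pay 61781 | balance=686399
4 | pay 64976 | balance=638102
5 | pay 55458 | balance=598149
6 | pay 57717 | balance=554967
7 | pay 61192 | balance=507260
8 | pay 57430 | balance=462156
9 | pay 63138 | balance=410248
10 | pay 70318 | balance=349899
11 | pay 55622 | balance=302779
12 | pay 55376 | balance=254760
13 | pay 69736 | balance=191214
14 | pay 66971 | balance=128889
15 | pay 55635 | balance=76386
16 | pay 61240 | balance=17002

17002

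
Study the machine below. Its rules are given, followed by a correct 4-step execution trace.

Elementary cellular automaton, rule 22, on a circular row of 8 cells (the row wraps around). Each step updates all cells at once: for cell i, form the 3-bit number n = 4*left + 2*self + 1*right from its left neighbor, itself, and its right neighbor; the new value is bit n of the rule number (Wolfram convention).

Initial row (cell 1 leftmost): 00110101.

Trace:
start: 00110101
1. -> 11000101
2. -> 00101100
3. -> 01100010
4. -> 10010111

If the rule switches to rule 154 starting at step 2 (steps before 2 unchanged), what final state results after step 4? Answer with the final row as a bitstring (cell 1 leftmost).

10001110

(re-executing steps 2..4 under rule 154; state before step 2: 11000101)
2. -> 10101001
3. -> 00000111
4. -> 10001110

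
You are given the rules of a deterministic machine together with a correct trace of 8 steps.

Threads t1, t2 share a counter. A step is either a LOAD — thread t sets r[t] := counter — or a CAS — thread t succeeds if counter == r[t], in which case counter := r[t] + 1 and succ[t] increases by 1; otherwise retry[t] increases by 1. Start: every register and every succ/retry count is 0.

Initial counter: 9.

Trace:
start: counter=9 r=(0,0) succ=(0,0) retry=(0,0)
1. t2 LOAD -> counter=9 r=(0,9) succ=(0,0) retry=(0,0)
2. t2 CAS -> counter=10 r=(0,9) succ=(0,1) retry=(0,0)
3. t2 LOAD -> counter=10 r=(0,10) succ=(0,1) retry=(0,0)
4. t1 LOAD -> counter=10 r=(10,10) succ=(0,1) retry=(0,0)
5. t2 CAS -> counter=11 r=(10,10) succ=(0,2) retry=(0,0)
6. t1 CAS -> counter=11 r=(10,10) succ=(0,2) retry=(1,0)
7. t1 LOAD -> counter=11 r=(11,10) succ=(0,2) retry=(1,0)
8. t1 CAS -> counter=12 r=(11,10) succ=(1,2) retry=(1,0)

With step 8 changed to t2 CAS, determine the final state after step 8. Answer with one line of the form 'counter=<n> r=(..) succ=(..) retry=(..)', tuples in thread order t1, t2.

(re-executing from step 8 with the substitution; state before step 8: counter=11 r=(11,10) succ=(0,2) retry=(1,0))
8. t2 CAS -> counter=11 r=(11,10) succ=(0,2) retry=(1,1)

counter=11 r=(11,10) succ=(0,2) retry=(1,1)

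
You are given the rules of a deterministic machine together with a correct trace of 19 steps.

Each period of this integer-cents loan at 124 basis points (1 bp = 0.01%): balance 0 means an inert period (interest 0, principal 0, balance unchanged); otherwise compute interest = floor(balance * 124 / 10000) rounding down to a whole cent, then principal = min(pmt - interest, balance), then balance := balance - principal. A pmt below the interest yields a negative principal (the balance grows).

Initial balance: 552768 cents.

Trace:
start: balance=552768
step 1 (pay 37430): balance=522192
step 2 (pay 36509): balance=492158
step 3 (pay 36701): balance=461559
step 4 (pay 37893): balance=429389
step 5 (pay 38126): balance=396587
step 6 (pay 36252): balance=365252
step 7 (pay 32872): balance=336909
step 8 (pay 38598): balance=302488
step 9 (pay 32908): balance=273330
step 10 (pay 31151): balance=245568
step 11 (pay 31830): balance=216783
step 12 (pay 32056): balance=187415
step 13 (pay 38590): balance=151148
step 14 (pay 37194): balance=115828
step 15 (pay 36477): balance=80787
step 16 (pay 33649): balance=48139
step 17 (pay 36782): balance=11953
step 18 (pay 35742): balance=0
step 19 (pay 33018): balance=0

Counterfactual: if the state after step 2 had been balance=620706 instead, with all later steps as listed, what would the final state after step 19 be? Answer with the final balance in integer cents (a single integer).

state after step 2 := balance=620706
step 3 (pay 36701): balance=591701
step 4 (pay 37893): balance=561145
step 5 (pay 38126): balance=529977
step 6 (pay 36252): balance=500296
step 7 (pay 32872): balance=473627
step 8 (pay 38598): balance=440901
step 9 (pay 32908): balance=413460
step 10 (pay 31151): balance=387435
step 11 (pay 31830): balance=360409
step 12 (pay 32056): balance=332822
step 13 (pay 38590): balance=298358
step 14 (pay 37194): balance=264863
step 15 (pay 36477): balance=231670
step 16 (pay 33649): balance=200893
step 17 (pay 36782): balance=166602
step 18 (pay 35742): balance=132925
step 19 (pay 33018): balance=101555

101555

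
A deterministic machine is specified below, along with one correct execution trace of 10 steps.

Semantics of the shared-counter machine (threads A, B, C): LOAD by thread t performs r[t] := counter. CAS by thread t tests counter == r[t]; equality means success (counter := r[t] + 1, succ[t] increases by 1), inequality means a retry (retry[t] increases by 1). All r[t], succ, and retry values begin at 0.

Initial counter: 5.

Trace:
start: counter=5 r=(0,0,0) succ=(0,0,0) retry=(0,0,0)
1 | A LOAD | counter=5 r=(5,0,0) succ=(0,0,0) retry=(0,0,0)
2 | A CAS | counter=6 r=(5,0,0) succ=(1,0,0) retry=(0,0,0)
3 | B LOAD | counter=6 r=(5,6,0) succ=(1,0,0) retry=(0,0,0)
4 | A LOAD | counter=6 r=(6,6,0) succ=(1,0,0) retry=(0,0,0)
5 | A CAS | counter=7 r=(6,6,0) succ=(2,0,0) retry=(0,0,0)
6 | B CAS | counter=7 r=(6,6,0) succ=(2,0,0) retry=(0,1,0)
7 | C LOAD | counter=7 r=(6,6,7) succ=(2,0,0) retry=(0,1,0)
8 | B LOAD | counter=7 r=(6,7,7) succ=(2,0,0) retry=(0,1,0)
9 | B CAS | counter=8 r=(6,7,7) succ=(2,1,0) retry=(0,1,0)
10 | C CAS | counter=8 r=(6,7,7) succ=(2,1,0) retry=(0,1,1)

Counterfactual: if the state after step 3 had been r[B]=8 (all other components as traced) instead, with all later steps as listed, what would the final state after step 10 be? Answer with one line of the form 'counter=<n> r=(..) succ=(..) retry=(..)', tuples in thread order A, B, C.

counter=8 r=(6,7,7) succ=(2,1,0) retry=(0,1,1)

state after step 3 := counter=6 r=(5,8,0) succ=(1,0,0) retry=(0,0,0)
4 | A LOAD | counter=6 r=(6,8,0) succ=(1,0,0) retry=(0,0,0)
5 | A CAS | counter=7 r=(6,8,0) succ=(2,0,0) retry=(0,0,0)
6 | B CAS | counter=7 r=(6,8,0) succ=(2,0,0) retry=(0,1,0)
7 | C LOAD | counter=7 r=(6,8,7) succ=(2,0,0) retry=(0,1,0)
8 | B LOAD | counter=7 r=(6,7,7) succ=(2,0,0) retry=(0,1,0)
9 | B CAS | counter=8 r=(6,7,7) succ=(2,1,0) retry=(0,1,0)
10 | C CAS | counter=8 r=(6,7,7) succ=(2,1,0) retry=(0,1,1)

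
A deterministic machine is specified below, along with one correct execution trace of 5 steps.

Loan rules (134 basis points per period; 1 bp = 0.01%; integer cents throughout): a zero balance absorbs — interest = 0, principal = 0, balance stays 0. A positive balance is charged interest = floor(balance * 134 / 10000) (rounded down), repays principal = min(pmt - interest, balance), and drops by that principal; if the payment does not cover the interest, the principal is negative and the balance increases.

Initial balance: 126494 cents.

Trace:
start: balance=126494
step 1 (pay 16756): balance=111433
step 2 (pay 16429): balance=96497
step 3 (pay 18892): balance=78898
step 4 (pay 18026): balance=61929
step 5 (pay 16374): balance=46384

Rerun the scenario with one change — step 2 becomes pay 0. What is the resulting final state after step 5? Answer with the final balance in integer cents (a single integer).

(re-executing from step 2 with the substitution; state before step 2: balance=111433)
step 2 (pay 0): balance=112926
step 3 (pay 18892): balance=95547
step 4 (pay 18026): balance=78801
step 5 (pay 16374): balance=63482

63482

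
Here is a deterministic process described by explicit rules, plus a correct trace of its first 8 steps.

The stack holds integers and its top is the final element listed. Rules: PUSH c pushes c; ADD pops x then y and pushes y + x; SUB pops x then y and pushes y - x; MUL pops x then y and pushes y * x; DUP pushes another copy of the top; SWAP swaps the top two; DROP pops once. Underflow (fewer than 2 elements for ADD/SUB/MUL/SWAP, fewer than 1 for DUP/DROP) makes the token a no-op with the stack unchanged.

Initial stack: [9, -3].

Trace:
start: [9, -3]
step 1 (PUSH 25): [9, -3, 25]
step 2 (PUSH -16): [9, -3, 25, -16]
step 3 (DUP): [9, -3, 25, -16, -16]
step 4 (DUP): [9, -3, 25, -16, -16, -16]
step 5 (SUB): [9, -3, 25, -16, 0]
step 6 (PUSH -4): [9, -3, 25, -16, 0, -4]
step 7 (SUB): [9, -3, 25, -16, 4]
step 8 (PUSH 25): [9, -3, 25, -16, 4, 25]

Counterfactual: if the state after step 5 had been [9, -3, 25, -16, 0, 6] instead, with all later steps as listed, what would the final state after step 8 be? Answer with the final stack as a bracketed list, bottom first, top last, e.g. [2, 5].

[9, -3, 25, -16, 0, 10, 25]

state after step 5 := [9, -3, 25, -16, 0, 6]
step 6 (PUSH -4): [9, -3, 25, -16, 0, 6, -4]
step 7 (SUB): [9, -3, 25, -16, 0, 10]
step 8 (PUSH 25): [9, -3, 25, -16, 0, 10, 25]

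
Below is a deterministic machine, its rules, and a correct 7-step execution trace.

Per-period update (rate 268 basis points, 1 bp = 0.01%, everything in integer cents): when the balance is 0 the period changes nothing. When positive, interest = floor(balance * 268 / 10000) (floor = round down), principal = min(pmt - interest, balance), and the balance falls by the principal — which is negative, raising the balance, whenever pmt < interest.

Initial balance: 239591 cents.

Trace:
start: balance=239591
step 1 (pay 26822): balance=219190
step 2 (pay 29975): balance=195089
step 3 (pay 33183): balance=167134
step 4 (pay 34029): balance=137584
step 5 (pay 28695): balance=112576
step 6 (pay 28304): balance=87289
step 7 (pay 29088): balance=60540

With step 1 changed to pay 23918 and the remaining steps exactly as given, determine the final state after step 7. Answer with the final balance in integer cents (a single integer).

63943

(re-executing from step 1 with the substitution; state before step 1: balance=239591)
step 1 (pay 23918): balance=222094
step 2 (pay 29975): balance=198071
step 3 (pay 33183): balance=170196
step 4 (pay 34029): balance=140728
step 5 (pay 28695): balance=115804
step 6 (pay 28304): balance=90603
step 7 (pay 29088): balance=63943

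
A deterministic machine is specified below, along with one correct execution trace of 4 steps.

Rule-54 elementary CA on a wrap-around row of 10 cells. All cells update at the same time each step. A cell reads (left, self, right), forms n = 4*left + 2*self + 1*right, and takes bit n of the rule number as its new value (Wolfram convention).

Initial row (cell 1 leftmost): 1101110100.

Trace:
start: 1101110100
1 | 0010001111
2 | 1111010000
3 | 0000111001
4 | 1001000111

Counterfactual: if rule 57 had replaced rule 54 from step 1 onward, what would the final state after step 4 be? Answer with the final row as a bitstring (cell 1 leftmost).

(re-executing steps 1..4 under rule 57; state before step 1: 1101110100)
1 | 1011001010
2 | 0110100101
3 | 1101010010
4 | 1010101001

1010101001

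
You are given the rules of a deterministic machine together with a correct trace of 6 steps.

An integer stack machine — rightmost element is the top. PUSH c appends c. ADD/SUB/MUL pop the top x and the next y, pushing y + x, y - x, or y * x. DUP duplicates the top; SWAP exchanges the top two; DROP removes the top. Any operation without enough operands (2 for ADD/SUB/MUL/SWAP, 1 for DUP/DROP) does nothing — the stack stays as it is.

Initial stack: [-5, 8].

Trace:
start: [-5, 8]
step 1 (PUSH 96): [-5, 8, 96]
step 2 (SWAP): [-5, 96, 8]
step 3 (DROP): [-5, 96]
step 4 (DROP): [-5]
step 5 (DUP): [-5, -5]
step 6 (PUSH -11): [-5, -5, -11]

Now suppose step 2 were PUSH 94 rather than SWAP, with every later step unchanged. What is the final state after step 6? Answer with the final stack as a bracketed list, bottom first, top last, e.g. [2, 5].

(re-executing from step 2 with the substitution; state before step 2: [-5, 8, 96])
step 2 (PUSH 94): [-5, 8, 96, 94]
step 3 (DROP): [-5, 8, 96]
step 4 (DROP): [-5, 8]
step 5 (DUP): [-5, 8, 8]
step 6 (PUSH -11): [-5, 8, 8, -11]

[-5, 8, 8, -11]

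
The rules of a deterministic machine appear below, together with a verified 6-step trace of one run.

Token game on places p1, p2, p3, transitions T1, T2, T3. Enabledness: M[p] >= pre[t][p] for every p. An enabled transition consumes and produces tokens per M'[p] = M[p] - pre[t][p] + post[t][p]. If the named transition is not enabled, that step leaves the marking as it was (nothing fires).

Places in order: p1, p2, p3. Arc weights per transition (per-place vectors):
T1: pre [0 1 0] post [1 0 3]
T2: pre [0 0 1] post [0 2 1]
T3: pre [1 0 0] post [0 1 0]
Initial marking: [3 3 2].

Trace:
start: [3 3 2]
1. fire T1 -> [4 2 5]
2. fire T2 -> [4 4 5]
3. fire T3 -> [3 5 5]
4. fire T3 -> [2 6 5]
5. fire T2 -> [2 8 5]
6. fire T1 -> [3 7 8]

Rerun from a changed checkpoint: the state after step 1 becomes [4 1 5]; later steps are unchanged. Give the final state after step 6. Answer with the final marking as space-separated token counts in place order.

state after step 1 := [4 1 5]
2. fire T2 -> [4 3 5]
3. fire T3 -> [3 4 5]
4. fire T3 -> [2 5 5]
5. fire T2 -> [2 7 5]
6. fire T1 -> [3 6 8]

3 6 8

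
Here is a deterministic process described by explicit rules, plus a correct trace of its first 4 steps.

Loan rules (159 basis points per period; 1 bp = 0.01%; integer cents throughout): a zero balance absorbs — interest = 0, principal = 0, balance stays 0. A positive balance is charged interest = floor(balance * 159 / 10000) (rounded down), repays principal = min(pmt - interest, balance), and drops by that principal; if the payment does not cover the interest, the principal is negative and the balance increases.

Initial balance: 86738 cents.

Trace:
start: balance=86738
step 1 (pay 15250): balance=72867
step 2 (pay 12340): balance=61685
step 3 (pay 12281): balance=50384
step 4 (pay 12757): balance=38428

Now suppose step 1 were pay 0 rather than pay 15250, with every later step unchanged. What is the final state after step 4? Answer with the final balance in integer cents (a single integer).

(re-executing from step 1 with the substitution; state before step 1: balance=86738)
step 1 (pay 0): balance=88117
step 2 (pay 12340): balance=77178
step 3 (pay 12281): balance=66124
step 4 (pay 12757): balance=54418

54418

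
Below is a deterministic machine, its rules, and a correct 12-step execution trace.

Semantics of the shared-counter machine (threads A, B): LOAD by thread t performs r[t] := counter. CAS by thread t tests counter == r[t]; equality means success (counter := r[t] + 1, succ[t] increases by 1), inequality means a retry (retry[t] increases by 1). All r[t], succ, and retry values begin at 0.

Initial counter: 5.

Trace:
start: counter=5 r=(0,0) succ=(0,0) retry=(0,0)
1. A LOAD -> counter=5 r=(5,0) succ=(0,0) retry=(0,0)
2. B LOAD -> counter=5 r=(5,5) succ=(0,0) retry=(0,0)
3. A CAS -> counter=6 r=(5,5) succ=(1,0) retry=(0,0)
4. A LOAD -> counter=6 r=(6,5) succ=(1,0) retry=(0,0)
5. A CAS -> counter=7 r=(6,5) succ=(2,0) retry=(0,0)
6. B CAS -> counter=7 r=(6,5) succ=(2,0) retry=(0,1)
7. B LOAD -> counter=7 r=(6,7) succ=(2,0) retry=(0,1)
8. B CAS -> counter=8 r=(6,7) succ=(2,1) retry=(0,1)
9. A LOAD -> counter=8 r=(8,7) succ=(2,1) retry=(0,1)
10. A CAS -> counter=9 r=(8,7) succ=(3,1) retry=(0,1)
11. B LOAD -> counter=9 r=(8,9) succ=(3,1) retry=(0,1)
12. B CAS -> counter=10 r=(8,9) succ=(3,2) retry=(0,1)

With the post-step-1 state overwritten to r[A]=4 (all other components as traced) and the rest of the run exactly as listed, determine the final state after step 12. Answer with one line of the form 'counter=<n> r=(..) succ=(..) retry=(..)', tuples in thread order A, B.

state after step 1 := counter=5 r=(4,0) succ=(0,0) retry=(0,0)
2. B LOAD -> counter=5 r=(4,5) succ=(0,0) retry=(0,0)
3. A CAS -> counter=5 r=(4,5) succ=(0,0) retry=(1,0)
4. A LOAD -> counter=5 r=(5,5) succ=(0,0) retry=(1,0)
5. A CAS -> counter=6 r=(5,5) succ=(1,0) retry=(1,0)
6. B CAS -> counter=6 r=(5,5) succ=(1,0) retry=(1,1)
7. B LOAD -> counter=6 r=(5,6) succ=(1,0) retry=(1,1)
8. B CAS -> counter=7 r=(5,6) succ=(1,1) retry=(1,1)
9. A LOAD -> counter=7 r=(7,6) succ=(1,1) retry=(1,1)
10. A CAS -> counter=8 r=(7,6) succ=(2,1) retry=(1,1)
11. B LOAD -> counter=8 r=(7,8) succ=(2,1) retry=(1,1)
12. B CAS -> counter=9 r=(7,8) succ=(2,2) retry=(1,1)

counter=9 r=(7,8) succ=(2,2) retry=(1,1)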